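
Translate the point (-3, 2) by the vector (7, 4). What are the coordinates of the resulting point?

Translation by (7, 4) (homogeneous matrix [[1, 0, 7], [0, 1, 4], [0, 0, 1]]):
x' = -3 + 7 = 4
y' = 2 + 4 = 6
Result: (4, 6)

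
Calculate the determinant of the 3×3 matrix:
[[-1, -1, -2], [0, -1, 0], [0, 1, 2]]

Expansion along first row:
det = -1·det([[-1,0],[1,2]]) - -1·det([[0,0],[0,2]]) + -2·det([[0,-1],[0,1]])
    = -1·(-1·2 - 0·1) - -1·(0·2 - 0·0) + -2·(0·1 - -1·0)
    = -1·-2 - -1·0 + -2·0
    = 2 + 0 + 0 = 2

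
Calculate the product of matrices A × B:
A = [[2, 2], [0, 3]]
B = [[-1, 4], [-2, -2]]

Matrix multiplication:
C[0][0] = 2×-1 + 2×-2 = -6
C[0][1] = 2×4 + 2×-2 = 4
C[1][0] = 0×-1 + 3×-2 = -6
C[1][1] = 0×4 + 3×-2 = -6
Result: [[-6, 4], [-6, -6]]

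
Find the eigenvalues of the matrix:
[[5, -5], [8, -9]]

Characteristic equation: det(A - λI) = 0
λ² - (trace)λ + (det) = 0
trace = 5 + -9 = -4, det = (5)(-9) - (-5)(8) = -5
λ² - (-4)λ + (-5) = 0
λ = (-4 ± √((-4)² - 4·(-5))) / 2 = (-4 ± √36) / 2
Solving: λ = -5, 1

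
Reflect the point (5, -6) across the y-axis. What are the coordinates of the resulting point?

Reflection across y-axis: (5, -6) → (-5, -6)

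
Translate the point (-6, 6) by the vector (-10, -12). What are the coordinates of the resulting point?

Translation by (-10, -12) (homogeneous matrix [[1, 0, -10], [0, 1, -12], [0, 0, 1]]):
x' = -6 + -10 = -16
y' = 6 + -12 = -6
Result: (-16, -6)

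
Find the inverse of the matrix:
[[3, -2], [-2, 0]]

For [[a,b],[c,d]], inverse = (1/det)·[[d,-b],[-c,a]]
det = (3)(0) - (-2)(-2) = 0 - 4 = -4
Inverse = (1/-4)·[[0, 2], [2, 3]]
= [[0, -1/2], [-1/2, -3/4]]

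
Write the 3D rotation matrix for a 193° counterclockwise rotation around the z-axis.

Rotation matrix for counterclockwise 193° around z-axis:
cos(193°) = -0.9744, sin(193°) = -0.2250
Result: [[-0.9744, 0.2250, 0], [-0.2250, -0.9744, 0], [0, 0, 1]]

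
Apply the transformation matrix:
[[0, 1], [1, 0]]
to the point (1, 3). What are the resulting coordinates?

Matrix multiplication:
[[0, 1], [1, 0]] × [1, 3]ᵀ
= [(0)(1) + (1)(3), (1)(1) + (0)(3)]ᵀ
= [3, 1]ᵀ
Result: (3, 1)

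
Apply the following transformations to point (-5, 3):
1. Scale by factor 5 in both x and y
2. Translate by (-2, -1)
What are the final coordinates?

Step 1: Scale (-5, 3) by 5 → (-25, 15)
Step 2: Translate by (-2, -1) → (-27, 14)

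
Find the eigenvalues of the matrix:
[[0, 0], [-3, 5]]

Characteristic equation: det(A - λI) = 0
λ² - (trace)λ + (det) = 0
trace = 0 + 5 = 5, det = (0)(5) - (0)(-3) = 0
λ² - (5)λ + (0) = 0
λ = (5 ± √((5)² - 4·(0))) / 2 = (5 ± √25) / 2
Solving: λ = 0, 5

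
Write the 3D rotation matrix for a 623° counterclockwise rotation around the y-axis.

Rotation matrix for counterclockwise 623° around y-axis:
cos(623°) = -0.1219, sin(623°) = -0.9925
Result: [[-0.1219, 0, -0.9925], [0, 1, 0], [0.9925, 0, -0.1219]]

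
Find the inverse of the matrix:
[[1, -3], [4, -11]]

For [[a,b],[c,d]], inverse = (1/det)·[[d,-b],[-c,a]]
det = (1)(-11) - (-3)(4) = -11 - -12 = 1
Inverse = [[-11, 3], [-4, 1]]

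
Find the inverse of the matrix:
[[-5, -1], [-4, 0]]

For [[a,b],[c,d]], inverse = (1/det)·[[d,-b],[-c,a]]
det = (-5)(0) - (-1)(-4) = 0 - 4 = -4
Inverse = (1/-4)·[[0, 1], [4, -5]]
= [[0, -1/4], [-1, 5/4]]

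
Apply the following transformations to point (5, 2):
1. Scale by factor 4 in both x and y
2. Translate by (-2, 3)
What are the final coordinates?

Step 1: Scale (5, 2) by 4 → (20, 8)
Step 2: Translate by (-2, 3) → (18, 11)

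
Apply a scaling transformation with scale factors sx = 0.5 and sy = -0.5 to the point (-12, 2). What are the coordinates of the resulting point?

Scaling matrix:
[[0.50, 0], [0, -0.50]]
Result: (-12 × 0.5, 2 × -0.5) = (-6, -1)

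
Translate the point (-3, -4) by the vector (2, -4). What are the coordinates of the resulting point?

Translation by (2, -4) (homogeneous matrix [[1, 0, 2], [0, 1, -4], [0, 0, 1]]):
x' = -3 + 2 = -1
y' = -4 + -4 = -8
Result: (-1, -8)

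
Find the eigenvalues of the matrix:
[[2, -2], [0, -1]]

Characteristic equation: det(A - λI) = 0
λ² - (trace)λ + (det) = 0
trace = 2 + -1 = 1, det = (2)(-1) - (-2)(0) = -2
λ² - (1)λ + (-2) = 0
λ = (1 ± √((1)² - 4·(-2))) / 2 = (1 ± √9) / 2
Solving: λ = -1, 2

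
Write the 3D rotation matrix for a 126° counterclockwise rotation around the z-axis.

Rotation matrix for counterclockwise 126° around z-axis:
cos(126°) = -0.5878, sin(126°) = 0.8090
Result: [[-0.5878, -0.8090, 0], [0.8090, -0.5878, 0], [0, 0, 1]]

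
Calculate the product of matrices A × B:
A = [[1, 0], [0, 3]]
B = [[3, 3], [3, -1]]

Matrix multiplication:
C[0][0] = 1×3 + 0×3 = 3
C[0][1] = 1×3 + 0×-1 = 3
C[1][0] = 0×3 + 3×3 = 9
C[1][1] = 0×3 + 3×-1 = -3
Result: [[3, 3], [9, -3]]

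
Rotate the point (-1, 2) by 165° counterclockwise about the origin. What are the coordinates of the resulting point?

Rotation matrix for 165°: [[cos 165°, -sin 165°], [sin 165°, cos 165°]] ≈ [[-0.965926, -0.258819], [0.258819, -0.965926]]
[[-0.965926, -0.258819], [0.258819, -0.965926]] × [-1, 2]ᵀ ≈ [0.4483, -2.1907]ᵀ
Result: (0.4483, -2.1907)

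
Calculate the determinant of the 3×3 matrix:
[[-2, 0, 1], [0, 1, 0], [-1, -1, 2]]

Expansion along first row:
det = -2·det([[1,0],[-1,2]]) - 0·det([[0,0],[-1,2]]) + 1·det([[0,1],[-1,-1]])
    = -2·(1·2 - 0·-1) - 0·(0·2 - 0·-1) + 1·(0·-1 - 1·-1)
    = -2·2 - 0·0 + 1·1
    = -4 + 0 + 1 = -3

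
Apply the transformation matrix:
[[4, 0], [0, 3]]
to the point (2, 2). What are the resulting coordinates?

Matrix multiplication:
[[4, 0], [0, 3]] × [2, 2]ᵀ
= [(4)(2) + (0)(2), (0)(2) + (3)(2)]ᵀ
= [8, 6]ᵀ
Result: (8, 6)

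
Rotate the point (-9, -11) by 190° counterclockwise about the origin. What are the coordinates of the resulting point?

Rotation matrix for 190°: [[cos 190°, -sin 190°], [sin 190°, cos 190°]] ≈ [[-0.984808, 0.173648], [-0.173648, -0.984808]]
[[-0.984808, 0.173648], [-0.173648, -0.984808]] × [-9, -11]ᵀ ≈ [6.9531, 12.3957]ᵀ
Result: (6.9531, 12.3957)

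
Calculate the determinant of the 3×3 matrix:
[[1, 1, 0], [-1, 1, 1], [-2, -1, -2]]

Expansion along first row:
det = 1·det([[1,1],[-1,-2]]) - 1·det([[-1,1],[-2,-2]]) + 0·det([[-1,1],[-2,-1]])
    = 1·(1·-2 - 1·-1) - 1·(-1·-2 - 1·-2) + 0·(-1·-1 - 1·-2)
    = 1·-1 - 1·4 + 0·3
    = -1 + -4 + 0 = -5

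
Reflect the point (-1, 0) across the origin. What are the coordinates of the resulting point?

Reflection across origin: (-1, 0) → (1, 0)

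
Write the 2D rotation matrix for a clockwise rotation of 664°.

Rotation matrix formula: [[cos θ, -sin θ], [sin θ, cos θ]]
A clockwise rotation by 664° is equivalent to a counterclockwise rotation by -664°.
For θ = -664°:
cos(-664°) = 0.5592
sin(-664°) = 0.8290
Result: [[0.5592, -0.8290], [0.8290, 0.5592]]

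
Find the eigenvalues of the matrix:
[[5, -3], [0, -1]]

Characteristic equation: det(A - λI) = 0
λ² - (trace)λ + (det) = 0
trace = 5 + -1 = 4, det = (5)(-1) - (-3)(0) = -5
λ² - (4)λ + (-5) = 0
λ = (4 ± √((4)² - 4·(-5))) / 2 = (4 ± √36) / 2
Solving: λ = -1, 5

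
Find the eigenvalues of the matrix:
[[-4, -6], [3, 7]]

Characteristic equation: det(A - λI) = 0
λ² - (trace)λ + (det) = 0
trace = -4 + 7 = 3, det = (-4)(7) - (-6)(3) = -10
λ² - (3)λ + (-10) = 0
λ = (3 ± √((3)² - 4·(-10))) / 2 = (3 ± √49) / 2
Solving: λ = -2, 5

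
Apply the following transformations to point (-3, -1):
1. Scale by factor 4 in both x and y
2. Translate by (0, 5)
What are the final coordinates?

Step 1: Scale (-3, -1) by 4 → (-12, -4)
Step 2: Translate by (0, 5) → (-12, 1)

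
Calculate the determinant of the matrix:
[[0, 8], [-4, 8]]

For a 2×2 matrix [[a, b], [c, d]], det = ad - bc
det = (0)(8) - (8)(-4) = 0 - -32 = 32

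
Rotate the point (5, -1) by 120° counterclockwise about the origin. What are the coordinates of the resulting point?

Rotation matrix for 120°: [[cos 120°, -sin 120°], [sin 120°, cos 120°]] ≈ [[-0.500000, -0.866025], [0.866025, -0.500000]]
[[-0.500000, -0.866025], [0.866025, -0.500000]] × [5, -1]ᵀ ≈ [-1.6340, 4.8301]ᵀ
Result: (-1.6340, 4.8301)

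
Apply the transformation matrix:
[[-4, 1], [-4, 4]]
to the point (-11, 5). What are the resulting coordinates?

Matrix multiplication:
[[-4, 1], [-4, 4]] × [-11, 5]ᵀ
= [(-4)(-11) + (1)(5), (-4)(-11) + (4)(5)]ᵀ
= [49, 64]ᵀ
Result: (49, 64)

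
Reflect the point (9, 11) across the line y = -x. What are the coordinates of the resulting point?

Reflection across line y = -x: (9, 11) → (-11, -9)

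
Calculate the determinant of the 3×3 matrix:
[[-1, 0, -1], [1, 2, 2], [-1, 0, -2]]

Expansion along first row:
det = -1·det([[2,2],[0,-2]]) - 0·det([[1,2],[-1,-2]]) + -1·det([[1,2],[-1,0]])
    = -1·(2·-2 - 2·0) - 0·(1·-2 - 2·-1) + -1·(1·0 - 2·-1)
    = -1·-4 - 0·0 + -1·2
    = 4 + 0 + -2 = 2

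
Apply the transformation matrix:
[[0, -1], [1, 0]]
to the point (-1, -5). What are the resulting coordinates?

Matrix multiplication:
[[0, -1], [1, 0]] × [-1, -5]ᵀ
= [(0)(-1) + (-1)(-5), (1)(-1) + (0)(-5)]ᵀ
= [5, -1]ᵀ
Result: (5, -1)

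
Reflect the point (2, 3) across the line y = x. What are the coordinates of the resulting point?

Reflection across line y = x: (2, 3) → (3, 2)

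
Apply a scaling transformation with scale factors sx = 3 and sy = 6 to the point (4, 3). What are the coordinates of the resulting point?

Scaling matrix:
[[3, 0], [0, 6]]
Result: (4 × 3, 3 × 6) = (12, 18)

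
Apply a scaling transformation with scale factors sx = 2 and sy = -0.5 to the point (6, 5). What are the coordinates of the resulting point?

Scaling matrix:
[[2, 0], [0, -0.50]]
Result: (6 × 2, 5 × -0.5) = (12, -2.5)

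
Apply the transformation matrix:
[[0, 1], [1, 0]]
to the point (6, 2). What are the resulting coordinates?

Matrix multiplication:
[[0, 1], [1, 0]] × [6, 2]ᵀ
= [(0)(6) + (1)(2), (1)(6) + (0)(2)]ᵀ
= [2, 6]ᵀ
Result: (2, 6)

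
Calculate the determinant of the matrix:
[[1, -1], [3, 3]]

For a 2×2 matrix [[a, b], [c, d]], det = ad - bc
det = (1)(3) - (-1)(3) = 3 - -3 = 6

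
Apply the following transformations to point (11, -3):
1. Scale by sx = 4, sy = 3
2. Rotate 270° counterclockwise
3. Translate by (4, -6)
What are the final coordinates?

Step 1: Scale → (44, -9)
Step 2: Rotate 270° → (-9, -44)
Step 3: Translate → (-5, -50)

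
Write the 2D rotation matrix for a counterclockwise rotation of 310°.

Rotation matrix formula: [[cos θ, -sin θ], [sin θ, cos θ]]
For θ = 310°:
cos(310°) = 0.6428
sin(310°) = -0.7660
Result: [[0.6428, 0.7660], [-0.7660, 0.6428]]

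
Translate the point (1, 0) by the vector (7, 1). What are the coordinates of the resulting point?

Translation by (7, 1) (homogeneous matrix [[1, 0, 7], [0, 1, 1], [0, 0, 1]]):
x' = 1 + 7 = 8
y' = 0 + 1 = 1
Result: (8, 1)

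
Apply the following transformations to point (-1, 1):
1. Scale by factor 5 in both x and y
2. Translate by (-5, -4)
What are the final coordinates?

Step 1: Scale (-1, 1) by 5 → (-5, 5)
Step 2: Translate by (-5, -4) → (-10, 1)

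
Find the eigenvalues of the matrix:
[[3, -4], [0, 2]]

Characteristic equation: det(A - λI) = 0
λ² - (trace)λ + (det) = 0
trace = 3 + 2 = 5, det = (3)(2) - (-4)(0) = 6
λ² - (5)λ + (6) = 0
λ = (5 ± √((5)² - 4·(6))) / 2 = (5 ± √1) / 2
Solving: λ = 2, 3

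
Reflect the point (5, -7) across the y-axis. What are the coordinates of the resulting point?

Reflection across y-axis: (5, -7) → (-5, -7)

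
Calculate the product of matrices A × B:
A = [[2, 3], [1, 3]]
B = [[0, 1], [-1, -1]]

Matrix multiplication:
C[0][0] = 2×0 + 3×-1 = -3
C[0][1] = 2×1 + 3×-1 = -1
C[1][0] = 1×0 + 3×-1 = -3
C[1][1] = 1×1 + 3×-1 = -2
Result: [[-3, -1], [-3, -2]]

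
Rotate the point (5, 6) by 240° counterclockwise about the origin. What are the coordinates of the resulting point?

Rotation matrix for 240°: [[cos 240°, -sin 240°], [sin 240°, cos 240°]] ≈ [[-0.500000, 0.866025], [-0.866025, -0.500000]]
[[-0.500000, 0.866025], [-0.866025, -0.500000]] × [5, 6]ᵀ ≈ [2.6962, -7.3301]ᵀ
Result: (2.6962, -7.3301)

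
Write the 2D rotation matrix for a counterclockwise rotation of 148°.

Rotation matrix formula: [[cos θ, -sin θ], [sin θ, cos θ]]
For θ = 148°:
cos(148°) = -0.8480
sin(148°) = 0.5299
Result: [[-0.8480, -0.5299], [0.5299, -0.8480]]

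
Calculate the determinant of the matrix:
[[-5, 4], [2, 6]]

For a 2×2 matrix [[a, b], [c, d]], det = ad - bc
det = (-5)(6) - (4)(2) = -30 - 8 = -38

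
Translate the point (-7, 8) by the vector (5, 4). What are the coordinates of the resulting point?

Translation by (5, 4) (homogeneous matrix [[1, 0, 5], [0, 1, 4], [0, 0, 1]]):
x' = -7 + 5 = -2
y' = 8 + 4 = 12
Result: (-2, 12)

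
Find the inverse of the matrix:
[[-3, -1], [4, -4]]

For [[a,b],[c,d]], inverse = (1/det)·[[d,-b],[-c,a]]
det = (-3)(-4) - (-1)(4) = 12 - -4 = 16
Inverse = (1/16)·[[-4, 1], [-4, -3]]
= [[-1/4, 1/16], [-1/4, -3/16]]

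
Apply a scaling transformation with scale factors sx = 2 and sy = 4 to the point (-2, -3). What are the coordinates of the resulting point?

Scaling matrix:
[[2, 0], [0, 4]]
Result: (-2 × 2, -3 × 4) = (-4, -12)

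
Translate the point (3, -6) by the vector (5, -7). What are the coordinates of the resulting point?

Translation by (5, -7) (homogeneous matrix [[1, 0, 5], [0, 1, -7], [0, 0, 1]]):
x' = 3 + 5 = 8
y' = -6 + -7 = -13
Result: (8, -13)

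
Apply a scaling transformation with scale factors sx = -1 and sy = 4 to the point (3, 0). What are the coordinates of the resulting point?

Scaling matrix:
[[-1, 0], [0, 4]]
Result: (3 × -1, 0 × 4) = (-3, 0)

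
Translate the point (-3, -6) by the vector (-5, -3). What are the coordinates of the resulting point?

Translation by (-5, -3) (homogeneous matrix [[1, 0, -5], [0, 1, -3], [0, 0, 1]]):
x' = -3 + -5 = -8
y' = -6 + -3 = -9
Result: (-8, -9)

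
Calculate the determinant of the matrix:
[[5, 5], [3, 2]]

For a 2×2 matrix [[a, b], [c, d]], det = ad - bc
det = (5)(2) - (5)(3) = 10 - 15 = -5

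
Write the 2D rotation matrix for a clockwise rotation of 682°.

Rotation matrix formula: [[cos θ, -sin θ], [sin θ, cos θ]]
A clockwise rotation by 682° is equivalent to a counterclockwise rotation by -682°.
For θ = -682°:
cos(-682°) = 0.7880
sin(-682°) = 0.6157
Result: [[0.7880, -0.6157], [0.6157, 0.7880]]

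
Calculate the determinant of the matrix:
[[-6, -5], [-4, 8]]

For a 2×2 matrix [[a, b], [c, d]], det = ad - bc
det = (-6)(8) - (-5)(-4) = -48 - 20 = -68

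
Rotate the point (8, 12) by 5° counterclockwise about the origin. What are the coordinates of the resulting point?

Rotation matrix for 5°: [[cos 5°, -sin 5°], [sin 5°, cos 5°]] ≈ [[0.996195, -0.087156], [0.087156, 0.996195]]
[[0.996195, -0.087156], [0.087156, 0.996195]] × [8, 12]ᵀ ≈ [6.9237, 12.6516]ᵀ
Result: (6.9237, 12.6516)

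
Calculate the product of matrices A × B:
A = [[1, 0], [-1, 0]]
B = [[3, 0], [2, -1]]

Matrix multiplication:
C[0][0] = 1×3 + 0×2 = 3
C[0][1] = 1×0 + 0×-1 = 0
C[1][0] = -1×3 + 0×2 = -3
C[1][1] = -1×0 + 0×-1 = 0
Result: [[3, 0], [-3, 0]]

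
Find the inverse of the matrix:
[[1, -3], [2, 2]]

For [[a,b],[c,d]], inverse = (1/det)·[[d,-b],[-c,a]]
det = (1)(2) - (-3)(2) = 2 - -6 = 8
Inverse = (1/8)·[[2, 3], [-2, 1]]
= [[1/4, 3/8], [-1/4, 1/8]]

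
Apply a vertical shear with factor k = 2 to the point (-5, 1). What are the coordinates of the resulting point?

Shear matrix for vertical shear with factor k = 2:
[[1, 0], [2, 1]]
Result: (-5, 1) → (-5, -9)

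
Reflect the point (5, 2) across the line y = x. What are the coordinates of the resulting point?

Reflection across line y = x: (5, 2) → (2, 5)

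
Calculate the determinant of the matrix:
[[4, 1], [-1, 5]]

For a 2×2 matrix [[a, b], [c, d]], det = ad - bc
det = (4)(5) - (1)(-1) = 20 - -1 = 21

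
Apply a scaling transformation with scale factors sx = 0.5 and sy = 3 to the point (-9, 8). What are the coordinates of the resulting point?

Scaling matrix:
[[0.50, 0], [0, 3]]
Result: (-9 × 0.5, 8 × 3) = (-4.5, 24)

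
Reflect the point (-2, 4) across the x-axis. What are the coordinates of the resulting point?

Reflection across x-axis: (-2, 4) → (-2, -4)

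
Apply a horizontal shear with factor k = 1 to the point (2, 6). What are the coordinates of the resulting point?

Shear matrix for horizontal shear with factor k = 1:
[[1, 1], [0, 1]]
Result: (2, 6) → (8, 6)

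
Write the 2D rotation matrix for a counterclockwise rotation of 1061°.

Rotation matrix formula: [[cos θ, -sin θ], [sin θ, cos θ]]
For θ = 1061°:
cos(1061°) = 0.9455
sin(1061°) = -0.3256
Result: [[0.9455, 0.3256], [-0.3256, 0.9455]]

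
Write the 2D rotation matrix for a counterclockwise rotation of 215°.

Rotation matrix formula: [[cos θ, -sin θ], [sin θ, cos θ]]
For θ = 215°:
cos(215°) = -0.8192
sin(215°) = -0.5736
Result: [[-0.8192, 0.5736], [-0.5736, -0.8192]]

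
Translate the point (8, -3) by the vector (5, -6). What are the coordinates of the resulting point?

Translation by (5, -6) (homogeneous matrix [[1, 0, 5], [0, 1, -6], [0, 0, 1]]):
x' = 8 + 5 = 13
y' = -3 + -6 = -9
Result: (13, -9)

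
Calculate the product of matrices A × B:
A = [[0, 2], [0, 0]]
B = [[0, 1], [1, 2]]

Matrix multiplication:
C[0][0] = 0×0 + 2×1 = 2
C[0][1] = 0×1 + 2×2 = 4
C[1][0] = 0×0 + 0×1 = 0
C[1][1] = 0×1 + 0×2 = 0
Result: [[2, 4], [0, 0]]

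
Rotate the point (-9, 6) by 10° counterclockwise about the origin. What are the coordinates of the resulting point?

Rotation matrix for 10°: [[cos 10°, -sin 10°], [sin 10°, cos 10°]] ≈ [[0.984808, -0.173648], [0.173648, 0.984808]]
[[0.984808, -0.173648], [0.173648, 0.984808]] × [-9, 6]ᵀ ≈ [-9.9052, 4.3460]ᵀ
Result: (-9.9052, 4.3460)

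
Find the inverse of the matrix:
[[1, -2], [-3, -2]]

For [[a,b],[c,d]], inverse = (1/det)·[[d,-b],[-c,a]]
det = (1)(-2) - (-2)(-3) = -2 - 6 = -8
Inverse = (1/-8)·[[-2, 2], [3, 1]]
= [[1/4, -1/4], [-3/8, -1/8]]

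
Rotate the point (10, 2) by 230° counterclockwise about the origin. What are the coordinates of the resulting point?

Rotation matrix for 230°: [[cos 230°, -sin 230°], [sin 230°, cos 230°]] ≈ [[-0.642788, 0.766044], [-0.766044, -0.642788]]
[[-0.642788, 0.766044], [-0.766044, -0.642788]] × [10, 2]ᵀ ≈ [-4.8958, -8.9460]ᵀ
Result: (-4.8958, -8.9460)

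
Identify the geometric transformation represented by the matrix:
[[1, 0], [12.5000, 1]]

This matrix represents: vertical shear with factor 12.5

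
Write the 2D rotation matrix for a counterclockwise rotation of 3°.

Rotation matrix formula: [[cos θ, -sin θ], [sin θ, cos θ]]
For θ = 3°:
cos(3°) = 0.9986
sin(3°) = 0.0523
Result: [[0.9986, -0.0523], [0.0523, 0.9986]]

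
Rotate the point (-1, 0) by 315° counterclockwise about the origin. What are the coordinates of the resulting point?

Rotation matrix for 315°: [[cos 315°, -sin 315°], [sin 315°, cos 315°]] ≈ [[0.707107, 0.707107], [-0.707107, 0.707107]]
[[0.707107, 0.707107], [-0.707107, 0.707107]] × [-1, 0]ᵀ ≈ [-0.7071, 0.7071]ᵀ
Result: (-0.7071, 0.7071)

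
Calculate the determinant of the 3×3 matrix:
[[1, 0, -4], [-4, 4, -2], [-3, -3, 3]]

Expansion along first row:
det = 1·det([[4,-2],[-3,3]]) - 0·det([[-4,-2],[-3,3]]) + -4·det([[-4,4],[-3,-3]])
    = 1·(4·3 - -2·-3) - 0·(-4·3 - -2·-3) + -4·(-4·-3 - 4·-3)
    = 1·6 - 0·-18 + -4·24
    = 6 + 0 + -96 = -90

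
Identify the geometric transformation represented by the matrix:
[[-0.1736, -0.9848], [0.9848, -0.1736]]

This matrix represents: rotation by 100° counterclockwise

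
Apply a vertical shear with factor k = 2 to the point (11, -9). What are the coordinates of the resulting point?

Shear matrix for vertical shear with factor k = 2:
[[1, 0], [2, 1]]
Result: (11, -9) → (11, 13)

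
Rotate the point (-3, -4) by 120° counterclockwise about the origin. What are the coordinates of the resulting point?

Rotation matrix for 120°: [[cos 120°, -sin 120°], [sin 120°, cos 120°]] ≈ [[-0.500000, -0.866025], [0.866025, -0.500000]]
[[-0.500000, -0.866025], [0.866025, -0.500000]] × [-3, -4]ᵀ ≈ [4.9641, -0.5981]ᵀ
Result: (4.9641, -0.5981)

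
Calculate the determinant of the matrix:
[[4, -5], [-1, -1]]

For a 2×2 matrix [[a, b], [c, d]], det = ad - bc
det = (4)(-1) - (-5)(-1) = -4 - 5 = -9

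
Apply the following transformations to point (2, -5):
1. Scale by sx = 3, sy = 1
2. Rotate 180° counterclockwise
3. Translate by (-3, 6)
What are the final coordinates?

Step 1: Scale → (6, -5)
Step 2: Rotate 180° → (-6, 5)
Step 3: Translate → (-9, 11)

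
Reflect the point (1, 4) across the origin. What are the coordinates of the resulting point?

Reflection across origin: (1, 4) → (-1, -4)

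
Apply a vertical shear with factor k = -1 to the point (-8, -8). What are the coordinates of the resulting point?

Shear matrix for vertical shear with factor k = -1:
[[1, 0], [-1, 1]]
Result: (-8, -8) → (-8, 0)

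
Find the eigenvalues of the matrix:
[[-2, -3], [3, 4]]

Characteristic equation: det(A - λI) = 0
λ² - (trace)λ + (det) = 0
trace = -2 + 4 = 2, det = (-2)(4) - (-3)(3) = 1
λ² - (2)λ + (1) = 0
λ = (2 ± √((2)² - 4·(1))) / 2 = (2 ± √0) / 2
Solving: λ = 1, 1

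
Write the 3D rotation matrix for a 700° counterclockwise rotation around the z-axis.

Rotation matrix for counterclockwise 700° around z-axis:
cos(700°) = 0.9397, sin(700°) = -0.3420
Result: [[0.9397, 0.3420, 0], [-0.3420, 0.9397, 0], [0, 0, 1]]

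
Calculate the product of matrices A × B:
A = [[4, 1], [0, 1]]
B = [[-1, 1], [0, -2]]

Matrix multiplication:
C[0][0] = 4×-1 + 1×0 = -4
C[0][1] = 4×1 + 1×-2 = 2
C[1][0] = 0×-1 + 1×0 = 0
C[1][1] = 0×1 + 1×-2 = -2
Result: [[-4, 2], [0, -2]]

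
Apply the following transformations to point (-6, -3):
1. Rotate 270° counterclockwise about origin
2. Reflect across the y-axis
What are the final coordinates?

Step 1: Rotate 270° → (-3, 6)
Step 2: Reflect across y-axis → (3, 6)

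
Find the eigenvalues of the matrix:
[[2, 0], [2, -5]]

Characteristic equation: det(A - λI) = 0
λ² - (trace)λ + (det) = 0
trace = 2 + -5 = -3, det = (2)(-5) - (0)(2) = -10
λ² - (-3)λ + (-10) = 0
λ = (-3 ± √((-3)² - 4·(-10))) / 2 = (-3 ± √49) / 2
Solving: λ = -5, 2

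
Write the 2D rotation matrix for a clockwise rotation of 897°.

Rotation matrix formula: [[cos θ, -sin θ], [sin θ, cos θ]]
A clockwise rotation by 897° is equivalent to a counterclockwise rotation by -897°.
For θ = -897°:
cos(-897°) = -0.9986
sin(-897°) = -0.0523
Result: [[-0.9986, 0.0523], [-0.0523, -0.9986]]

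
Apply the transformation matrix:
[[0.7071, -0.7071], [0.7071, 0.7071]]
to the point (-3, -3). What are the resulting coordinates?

Matrix multiplication:
[[0.7071, -0.7071], [0.7071, 0.7071]] × [-3, -3]ᵀ
= [(0.7071)(-3) + (-0.7071)(-3), (0.7071)(-3) + (0.7071)(-3)]ᵀ
= [0, -4.2426]ᵀ
Result: (0, -4.2426)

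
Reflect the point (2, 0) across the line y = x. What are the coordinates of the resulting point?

Reflection across line y = x: (2, 0) → (0, 2)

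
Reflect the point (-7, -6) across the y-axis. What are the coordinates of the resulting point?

Reflection across y-axis: (-7, -6) → (7, -6)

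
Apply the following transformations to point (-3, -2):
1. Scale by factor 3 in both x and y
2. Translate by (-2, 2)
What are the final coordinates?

Step 1: Scale (-3, -2) by 3 → (-9, -6)
Step 2: Translate by (-2, 2) → (-11, -4)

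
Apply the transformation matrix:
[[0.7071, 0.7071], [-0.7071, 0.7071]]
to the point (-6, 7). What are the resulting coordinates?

Matrix multiplication:
[[0.7071, 0.7071], [-0.7071, 0.7071]] × [-6, 7]ᵀ
= [(0.7071)(-6) + (0.7071)(7), (-0.7071)(-6) + (0.7071)(7)]ᵀ
= [0.7071, 9.1923]ᵀ
Result: (0.7071, 9.1923)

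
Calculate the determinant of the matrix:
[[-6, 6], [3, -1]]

For a 2×2 matrix [[a, b], [c, d]], det = ad - bc
det = (-6)(-1) - (6)(3) = 6 - 18 = -12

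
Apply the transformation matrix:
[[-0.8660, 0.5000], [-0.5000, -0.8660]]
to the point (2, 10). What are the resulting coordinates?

Matrix multiplication:
[[-0.8660, 0.5000], [-0.5000, -0.8660]] × [2, 10]ᵀ
= [(-0.8660)(2) + (0.5000)(10), (-0.5000)(2) + (-0.8660)(10)]ᵀ
= [3.2680, -9.6600]ᵀ
Result: (3.2680, -9.6600)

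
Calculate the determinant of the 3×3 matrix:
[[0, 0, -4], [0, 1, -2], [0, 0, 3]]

Expansion along first row:
det = 0·det([[1,-2],[0,3]]) - 0·det([[0,-2],[0,3]]) + -4·det([[0,1],[0,0]])
    = 0·(1·3 - -2·0) - 0·(0·3 - -2·0) + -4·(0·0 - 1·0)
    = 0·3 - 0·0 + -4·0
    = 0 + 0 + 0 = 0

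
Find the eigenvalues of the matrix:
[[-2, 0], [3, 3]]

Characteristic equation: det(A - λI) = 0
λ² - (trace)λ + (det) = 0
trace = -2 + 3 = 1, det = (-2)(3) - (0)(3) = -6
λ² - (1)λ + (-6) = 0
λ = (1 ± √((1)² - 4·(-6))) / 2 = (1 ± √25) / 2
Solving: λ = -2, 3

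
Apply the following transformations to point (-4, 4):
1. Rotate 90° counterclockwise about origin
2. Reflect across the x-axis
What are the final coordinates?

Step 1: Rotate 90° → (-4, -4)
Step 2: Reflect across x-axis → (-4, 4)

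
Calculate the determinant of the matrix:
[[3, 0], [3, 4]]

For a 2×2 matrix [[a, b], [c, d]], det = ad - bc
det = (3)(4) - (0)(3) = 12 - 0 = 12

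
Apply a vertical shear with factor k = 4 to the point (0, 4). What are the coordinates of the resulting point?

Shear matrix for vertical shear with factor k = 4:
[[1, 0], [4, 1]]
Result: (0, 4) → (0, 4)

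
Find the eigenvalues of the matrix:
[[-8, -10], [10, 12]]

Characteristic equation: det(A - λI) = 0
λ² - (trace)λ + (det) = 0
trace = -8 + 12 = 4, det = (-8)(12) - (-10)(10) = 4
λ² - (4)λ + (4) = 0
λ = (4 ± √((4)² - 4·(4))) / 2 = (4 ± √0) / 2
Solving: λ = 2, 2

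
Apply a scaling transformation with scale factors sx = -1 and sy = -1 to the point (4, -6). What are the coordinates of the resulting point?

Scaling matrix:
[[-1, 0], [0, -1]]
Result: (4 × -1, -6 × -1) = (-4, 6)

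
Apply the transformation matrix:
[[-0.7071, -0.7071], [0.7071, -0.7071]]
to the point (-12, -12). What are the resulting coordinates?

Matrix multiplication:
[[-0.7071, -0.7071], [0.7071, -0.7071]] × [-12, -12]ᵀ
= [(-0.7071)(-12) + (-0.7071)(-12), (0.7071)(-12) + (-0.7071)(-12)]ᵀ
= [16.9704, 0]ᵀ
Result: (16.9704, 0)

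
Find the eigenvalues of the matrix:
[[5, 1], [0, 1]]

Characteristic equation: det(A - λI) = 0
λ² - (trace)λ + (det) = 0
trace = 5 + 1 = 6, det = (5)(1) - (1)(0) = 5
λ² - (6)λ + (5) = 0
λ = (6 ± √((6)² - 4·(5))) / 2 = (6 ± √16) / 2
Solving: λ = 1, 5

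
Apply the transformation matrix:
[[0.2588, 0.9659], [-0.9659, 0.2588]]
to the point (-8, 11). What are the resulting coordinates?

Matrix multiplication:
[[0.2588, 0.9659], [-0.9659, 0.2588]] × [-8, 11]ᵀ
= [(0.2588)(-8) + (0.9659)(11), (-0.9659)(-8) + (0.2588)(11)]ᵀ
= [8.5545, 10.5740]ᵀ
Result: (8.5545, 10.5740)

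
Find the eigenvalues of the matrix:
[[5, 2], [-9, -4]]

Characteristic equation: det(A - λI) = 0
λ² - (trace)λ + (det) = 0
trace = 5 + -4 = 1, det = (5)(-4) - (2)(-9) = -2
λ² - (1)λ + (-2) = 0
λ = (1 ± √((1)² - 4·(-2))) / 2 = (1 ± √9) / 2
Solving: λ = -1, 2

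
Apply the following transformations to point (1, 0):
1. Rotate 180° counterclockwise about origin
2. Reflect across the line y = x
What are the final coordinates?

Step 1: Rotate 180° → (-1, 0)
Step 2: Reflect across line y = x → (0, -1)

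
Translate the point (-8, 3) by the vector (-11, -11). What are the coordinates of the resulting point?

Translation by (-11, -11) (homogeneous matrix [[1, 0, -11], [0, 1, -11], [0, 0, 1]]):
x' = -8 + -11 = -19
y' = 3 + -11 = -8
Result: (-19, -8)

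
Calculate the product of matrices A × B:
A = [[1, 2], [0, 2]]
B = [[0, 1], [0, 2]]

Matrix multiplication:
C[0][0] = 1×0 + 2×0 = 0
C[0][1] = 1×1 + 2×2 = 5
C[1][0] = 0×0 + 2×0 = 0
C[1][1] = 0×1 + 2×2 = 4
Result: [[0, 5], [0, 4]]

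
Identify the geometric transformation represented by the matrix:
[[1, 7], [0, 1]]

This matrix represents: horizontal shear with factor 7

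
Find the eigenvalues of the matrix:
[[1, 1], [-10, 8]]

Characteristic equation: det(A - λI) = 0
λ² - (trace)λ + (det) = 0
trace = 1 + 8 = 9, det = (1)(8) - (1)(-10) = 18
λ² - (9)λ + (18) = 0
λ = (9 ± √((9)² - 4·(18))) / 2 = (9 ± √9) / 2
Solving: λ = 3, 6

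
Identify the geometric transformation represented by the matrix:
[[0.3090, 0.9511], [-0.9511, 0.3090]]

This matrix represents: rotation by 288° counterclockwise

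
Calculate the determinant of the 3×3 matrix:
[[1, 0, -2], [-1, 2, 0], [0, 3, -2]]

Expansion along first row:
det = 1·det([[2,0],[3,-2]]) - 0·det([[-1,0],[0,-2]]) + -2·det([[-1,2],[0,3]])
    = 1·(2·-2 - 0·3) - 0·(-1·-2 - 0·0) + -2·(-1·3 - 2·0)
    = 1·-4 - 0·2 + -2·-3
    = -4 + 0 + 6 = 2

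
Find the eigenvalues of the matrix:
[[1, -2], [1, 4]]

Characteristic equation: det(A - λI) = 0
λ² - (trace)λ + (det) = 0
trace = 1 + 4 = 5, det = (1)(4) - (-2)(1) = 6
λ² - (5)λ + (6) = 0
λ = (5 ± √((5)² - 4·(6))) / 2 = (5 ± √1) / 2
Solving: λ = 2, 3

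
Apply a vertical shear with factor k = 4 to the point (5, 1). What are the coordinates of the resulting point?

Shear matrix for vertical shear with factor k = 4:
[[1, 0], [4, 1]]
Result: (5, 1) → (5, 21)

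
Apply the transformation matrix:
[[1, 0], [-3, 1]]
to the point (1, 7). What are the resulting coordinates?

Matrix multiplication:
[[1, 0], [-3, 1]] × [1, 7]ᵀ
= [(1)(1) + (0)(7), (-3)(1) + (1)(7)]ᵀ
= [1, 4]ᵀ
Result: (1, 4)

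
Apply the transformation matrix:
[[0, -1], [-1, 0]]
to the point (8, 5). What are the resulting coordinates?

Matrix multiplication:
[[0, -1], [-1, 0]] × [8, 5]ᵀ
= [(0)(8) + (-1)(5), (-1)(8) + (0)(5)]ᵀ
= [-5, -8]ᵀ
Result: (-5, -8)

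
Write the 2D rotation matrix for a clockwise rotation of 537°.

Rotation matrix formula: [[cos θ, -sin θ], [sin θ, cos θ]]
A clockwise rotation by 537° is equivalent to a counterclockwise rotation by -537°.
For θ = -537°:
cos(-537°) = -0.9986
sin(-537°) = -0.0523
Result: [[-0.9986, 0.0523], [-0.0523, -0.9986]]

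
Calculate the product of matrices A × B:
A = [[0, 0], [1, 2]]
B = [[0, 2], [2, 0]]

Matrix multiplication:
C[0][0] = 0×0 + 0×2 = 0
C[0][1] = 0×2 + 0×0 = 0
C[1][0] = 1×0 + 2×2 = 4
C[1][1] = 1×2 + 2×0 = 2
Result: [[0, 0], [4, 2]]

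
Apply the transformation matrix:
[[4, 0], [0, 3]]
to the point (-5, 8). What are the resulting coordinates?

Matrix multiplication:
[[4, 0], [0, 3]] × [-5, 8]ᵀ
= [(4)(-5) + (0)(8), (0)(-5) + (3)(8)]ᵀ
= [-20, 24]ᵀ
Result: (-20, 24)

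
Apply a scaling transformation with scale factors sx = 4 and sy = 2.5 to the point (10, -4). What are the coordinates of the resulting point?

Scaling matrix:
[[4, 0], [0, 2.50]]
Result: (10 × 4, -4 × 2.5) = (40, -10)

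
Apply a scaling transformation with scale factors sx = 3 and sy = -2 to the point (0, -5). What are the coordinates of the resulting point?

Scaling matrix:
[[3, 0], [0, -2]]
Result: (0 × 3, -5 × -2) = (0, 10)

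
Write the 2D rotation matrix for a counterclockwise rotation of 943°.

Rotation matrix formula: [[cos θ, -sin θ], [sin θ, cos θ]]
For θ = 943°:
cos(943°) = -0.7314
sin(943°) = -0.6820
Result: [[-0.7314, 0.6820], [-0.6820, -0.7314]]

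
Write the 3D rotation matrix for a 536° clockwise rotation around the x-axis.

Rotation matrix for clockwise 536° around x-axis:
A clockwise rotation by 536° is a counterclockwise rotation by -536°.
cos(-536°) = -0.9976, sin(-536°) = -0.0698
Result: [[1, 0, 0], [0, -0.9976, 0.0698], [0, -0.0698, -0.9976]]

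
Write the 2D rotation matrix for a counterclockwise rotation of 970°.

Rotation matrix formula: [[cos θ, -sin θ], [sin θ, cos θ]]
For θ = 970°:
cos(970°) = -0.3420
sin(970°) = -0.9397
Result: [[-0.3420, 0.9397], [-0.9397, -0.3420]]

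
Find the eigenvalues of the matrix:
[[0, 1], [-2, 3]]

Characteristic equation: det(A - λI) = 0
λ² - (trace)λ + (det) = 0
trace = 0 + 3 = 3, det = (0)(3) - (1)(-2) = 2
λ² - (3)λ + (2) = 0
λ = (3 ± √((3)² - 4·(2))) / 2 = (3 ± √1) / 2
Solving: λ = 1, 2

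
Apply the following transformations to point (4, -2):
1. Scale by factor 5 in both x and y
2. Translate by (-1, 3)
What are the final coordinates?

Step 1: Scale (4, -2) by 5 → (20, -10)
Step 2: Translate by (-1, 3) → (19, -7)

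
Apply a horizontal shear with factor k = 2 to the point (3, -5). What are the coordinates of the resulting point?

Shear matrix for horizontal shear with factor k = 2:
[[1, 2], [0, 1]]
Result: (3, -5) → (-7, -5)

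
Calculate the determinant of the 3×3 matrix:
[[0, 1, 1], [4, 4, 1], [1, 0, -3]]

Expansion along first row:
det = 0·det([[4,1],[0,-3]]) - 1·det([[4,1],[1,-3]]) + 1·det([[4,4],[1,0]])
    = 0·(4·-3 - 1·0) - 1·(4·-3 - 1·1) + 1·(4·0 - 4·1)
    = 0·-12 - 1·-13 + 1·-4
    = 0 + 13 + -4 = 9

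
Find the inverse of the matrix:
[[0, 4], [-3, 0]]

For [[a,b],[c,d]], inverse = (1/det)·[[d,-b],[-c,a]]
det = (0)(0) - (4)(-3) = 0 - -12 = 12
Inverse = (1/12)·[[0, -4], [3, 0]]
= [[0, -1/3], [1/4, 0]]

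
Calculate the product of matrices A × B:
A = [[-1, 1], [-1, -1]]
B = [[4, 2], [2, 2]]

Matrix multiplication:
C[0][0] = -1×4 + 1×2 = -2
C[0][1] = -1×2 + 1×2 = 0
C[1][0] = -1×4 + -1×2 = -6
C[1][1] = -1×2 + -1×2 = -4
Result: [[-2, 0], [-6, -4]]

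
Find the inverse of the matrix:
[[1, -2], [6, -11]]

For [[a,b],[c,d]], inverse = (1/det)·[[d,-b],[-c,a]]
det = (1)(-11) - (-2)(6) = -11 - -12 = 1
Inverse = [[-11, 2], [-6, 1]]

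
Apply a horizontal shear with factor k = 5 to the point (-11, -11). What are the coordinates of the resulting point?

Shear matrix for horizontal shear with factor k = 5:
[[1, 5], [0, 1]]
Result: (-11, -11) → (-66, -11)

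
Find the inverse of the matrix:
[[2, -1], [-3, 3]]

For [[a,b],[c,d]], inverse = (1/det)·[[d,-b],[-c,a]]
det = (2)(3) - (-1)(-3) = 6 - 3 = 3
Inverse = (1/3)·[[3, 1], [3, 2]]
= [[1, 1/3], [1, 2/3]]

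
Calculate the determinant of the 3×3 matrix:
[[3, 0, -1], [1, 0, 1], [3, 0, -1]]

Expansion along first row:
det = 3·det([[0,1],[0,-1]]) - 0·det([[1,1],[3,-1]]) + -1·det([[1,0],[3,0]])
    = 3·(0·-1 - 1·0) - 0·(1·-1 - 1·3) + -1·(1·0 - 0·3)
    = 3·0 - 0·-4 + -1·0
    = 0 + 0 + 0 = 0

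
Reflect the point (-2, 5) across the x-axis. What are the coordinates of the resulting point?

Reflection across x-axis: (-2, 5) → (-2, -5)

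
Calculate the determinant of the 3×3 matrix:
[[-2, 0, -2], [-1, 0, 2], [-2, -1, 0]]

Expansion along first row:
det = -2·det([[0,2],[-1,0]]) - 0·det([[-1,2],[-2,0]]) + -2·det([[-1,0],[-2,-1]])
    = -2·(0·0 - 2·-1) - 0·(-1·0 - 2·-2) + -2·(-1·-1 - 0·-2)
    = -2·2 - 0·4 + -2·1
    = -4 + 0 + -2 = -6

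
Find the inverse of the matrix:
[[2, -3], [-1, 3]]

For [[a,b],[c,d]], inverse = (1/det)·[[d,-b],[-c,a]]
det = (2)(3) - (-3)(-1) = 6 - 3 = 3
Inverse = (1/3)·[[3, 3], [1, 2]]
= [[1, 1], [1/3, 2/3]]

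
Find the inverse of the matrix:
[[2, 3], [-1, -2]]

For [[a,b],[c,d]], inverse = (1/det)·[[d,-b],[-c,a]]
det = (2)(-2) - (3)(-1) = -4 - -3 = -1
Inverse = (1/-1)·[[-2, -3], [1, 2]]
= [[2, 3], [-1, -2]]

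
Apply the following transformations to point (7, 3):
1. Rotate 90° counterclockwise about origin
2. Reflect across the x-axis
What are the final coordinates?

Step 1: Rotate 90° → (-3, 7)
Step 2: Reflect across x-axis → (-3, -7)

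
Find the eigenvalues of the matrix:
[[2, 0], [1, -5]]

Characteristic equation: det(A - λI) = 0
λ² - (trace)λ + (det) = 0
trace = 2 + -5 = -3, det = (2)(-5) - (0)(1) = -10
λ² - (-3)λ + (-10) = 0
λ = (-3 ± √((-3)² - 4·(-10))) / 2 = (-3 ± √49) / 2
Solving: λ = -5, 2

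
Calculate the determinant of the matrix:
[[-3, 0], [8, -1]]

For a 2×2 matrix [[a, b], [c, d]], det = ad - bc
det = (-3)(-1) - (0)(8) = 3 - 0 = 3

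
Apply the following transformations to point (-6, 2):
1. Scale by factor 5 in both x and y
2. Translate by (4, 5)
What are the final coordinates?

Step 1: Scale (-6, 2) by 5 → (-30, 10)
Step 2: Translate by (4, 5) → (-26, 15)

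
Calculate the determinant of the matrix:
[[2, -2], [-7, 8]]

For a 2×2 matrix [[a, b], [c, d]], det = ad - bc
det = (2)(8) - (-2)(-7) = 16 - 14 = 2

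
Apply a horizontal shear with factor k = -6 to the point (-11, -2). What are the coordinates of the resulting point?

Shear matrix for horizontal shear with factor k = -6:
[[1, -6], [0, 1]]
Result: (-11, -2) → (1, -2)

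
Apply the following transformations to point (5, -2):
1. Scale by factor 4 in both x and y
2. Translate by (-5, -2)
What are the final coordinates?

Step 1: Scale (5, -2) by 4 → (20, -8)
Step 2: Translate by (-5, -2) → (15, -10)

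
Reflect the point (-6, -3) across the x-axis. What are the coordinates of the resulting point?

Reflection across x-axis: (-6, -3) → (-6, 3)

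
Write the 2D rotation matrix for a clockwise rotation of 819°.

Rotation matrix formula: [[cos θ, -sin θ], [sin θ, cos θ]]
A clockwise rotation by 819° is equivalent to a counterclockwise rotation by -819°.
For θ = -819°:
cos(-819°) = -0.1564
sin(-819°) = -0.9877
Result: [[-0.1564, 0.9877], [-0.9877, -0.1564]]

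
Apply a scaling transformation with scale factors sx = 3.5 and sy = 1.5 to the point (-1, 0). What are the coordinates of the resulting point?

Scaling matrix:
[[3.50, 0], [0, 1.50]]
Result: (-1 × 3.5, 0 × 1.5) = (-3.5, 0)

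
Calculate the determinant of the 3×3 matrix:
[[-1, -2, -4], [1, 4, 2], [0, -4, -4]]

Expansion along first row:
det = -1·det([[4,2],[-4,-4]]) - -2·det([[1,2],[0,-4]]) + -4·det([[1,4],[0,-4]])
    = -1·(4·-4 - 2·-4) - -2·(1·-4 - 2·0) + -4·(1·-4 - 4·0)
    = -1·-8 - -2·-4 + -4·-4
    = 8 + -8 + 16 = 16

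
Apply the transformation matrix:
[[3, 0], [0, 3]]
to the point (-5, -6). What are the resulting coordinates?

Matrix multiplication:
[[3, 0], [0, 3]] × [-5, -6]ᵀ
= [(3)(-5) + (0)(-6), (0)(-5) + (3)(-6)]ᵀ
= [-15, -18]ᵀ
Result: (-15, -18)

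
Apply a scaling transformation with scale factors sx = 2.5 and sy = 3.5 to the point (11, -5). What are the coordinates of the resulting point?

Scaling matrix:
[[2.50, 0], [0, 3.50]]
Result: (11 × 2.5, -5 × 3.5) = (27.5, -17.5)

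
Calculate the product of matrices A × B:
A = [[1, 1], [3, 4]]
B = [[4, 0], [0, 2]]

Matrix multiplication:
C[0][0] = 1×4 + 1×0 = 4
C[0][1] = 1×0 + 1×2 = 2
C[1][0] = 3×4 + 4×0 = 12
C[1][1] = 3×0 + 4×2 = 8
Result: [[4, 2], [12, 8]]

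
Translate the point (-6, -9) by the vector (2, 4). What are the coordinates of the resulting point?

Translation by (2, 4) (homogeneous matrix [[1, 0, 2], [0, 1, 4], [0, 0, 1]]):
x' = -6 + 2 = -4
y' = -9 + 4 = -5
Result: (-4, -5)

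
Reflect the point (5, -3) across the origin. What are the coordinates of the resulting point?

Reflection across origin: (5, -3) → (-5, 3)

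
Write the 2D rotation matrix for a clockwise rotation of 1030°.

Rotation matrix formula: [[cos θ, -sin θ], [sin θ, cos θ]]
A clockwise rotation by 1030° is equivalent to a counterclockwise rotation by -1030°.
For θ = -1030°:
cos(-1030°) = 0.6428
sin(-1030°) = 0.7660
Result: [[0.6428, -0.7660], [0.7660, 0.6428]]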